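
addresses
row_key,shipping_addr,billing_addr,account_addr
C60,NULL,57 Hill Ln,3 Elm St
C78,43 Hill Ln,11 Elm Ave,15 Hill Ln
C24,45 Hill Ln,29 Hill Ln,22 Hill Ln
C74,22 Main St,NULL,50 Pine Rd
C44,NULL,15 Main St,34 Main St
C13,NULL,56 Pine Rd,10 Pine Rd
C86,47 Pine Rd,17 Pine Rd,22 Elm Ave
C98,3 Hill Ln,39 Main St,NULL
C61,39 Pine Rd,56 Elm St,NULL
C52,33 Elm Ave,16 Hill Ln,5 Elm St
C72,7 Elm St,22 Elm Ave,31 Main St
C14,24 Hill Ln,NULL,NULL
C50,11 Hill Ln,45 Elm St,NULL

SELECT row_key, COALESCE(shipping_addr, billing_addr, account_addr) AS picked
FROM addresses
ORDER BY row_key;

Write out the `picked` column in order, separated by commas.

row_key=C13: shipping_addr=NULL, billing_addr=56 Pine Rd → 56 Pine Rd
row_key=C14: shipping_addr=24 Hill Ln → 24 Hill Ln
row_key=C24: shipping_addr=45 Hill Ln → 45 Hill Ln
row_key=C44: shipping_addr=NULL, billing_addr=15 Main St → 15 Main St
row_key=C50: shipping_addr=11 Hill Ln → 11 Hill Ln
row_key=C52: shipping_addr=33 Elm Ave → 33 Elm Ave
row_key=C60: shipping_addr=NULL, billing_addr=57 Hill Ln → 57 Hill Ln
row_key=C61: shipping_addr=39 Pine Rd → 39 Pine Rd
row_key=C72: shipping_addr=7 Elm St → 7 Elm St
row_key=C74: shipping_addr=22 Main St → 22 Main St
row_key=C78: shipping_addr=43 Hill Ln → 43 Hill Ln
row_key=C86: shipping_addr=47 Pine Rd → 47 Pine Rd
row_key=C98: shipping_addr=3 Hill Ln → 3 Hill Ln

56 Pine Rd, 24 Hill Ln, 45 Hill Ln, 15 Main St, 11 Hill Ln, 33 Elm Ave, 57 Hill Ln, 39 Pine Rd, 7 Elm St, 22 Main St, 43 Hill Ln, 47 Pine Rd, 3 Hill Ln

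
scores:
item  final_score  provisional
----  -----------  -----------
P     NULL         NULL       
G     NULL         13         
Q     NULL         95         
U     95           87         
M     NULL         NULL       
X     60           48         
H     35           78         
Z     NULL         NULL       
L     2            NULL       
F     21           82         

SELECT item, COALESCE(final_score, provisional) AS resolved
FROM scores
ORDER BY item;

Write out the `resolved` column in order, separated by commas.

21, 13, 35, 2, NULL, NULL, 95, 95, 60, NULL

item=F: final_score=21 → 21
item=G: final_score=NULL, provisional=13 → 13
item=H: final_score=35 → 35
item=L: final_score=2 → 2
item=M: final_score=NULL, provisional=NULL (all NULL) → NULL
item=P: final_score=NULL, provisional=NULL (all NULL) → NULL
item=Q: final_score=NULL, provisional=95 → 95
item=U: final_score=95 → 95
item=X: final_score=60 → 60
item=Z: final_score=NULL, provisional=NULL (all NULL) → NULL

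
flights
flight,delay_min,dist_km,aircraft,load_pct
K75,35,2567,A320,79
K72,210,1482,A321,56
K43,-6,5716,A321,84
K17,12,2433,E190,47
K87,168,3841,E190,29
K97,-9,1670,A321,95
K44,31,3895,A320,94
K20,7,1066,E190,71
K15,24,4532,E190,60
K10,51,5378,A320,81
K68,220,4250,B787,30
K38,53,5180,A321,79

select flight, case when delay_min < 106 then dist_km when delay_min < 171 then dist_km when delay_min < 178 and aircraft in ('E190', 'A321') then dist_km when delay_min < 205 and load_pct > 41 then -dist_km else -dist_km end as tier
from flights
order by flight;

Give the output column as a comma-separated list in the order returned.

5378, 4532, 2433, 1066, 5180, 5716, 3895, -4250, -1482, 2567, 3841, 1670

flight=K10: delay_min < 106 → 5378
flight=K15: delay_min < 106 → 4532
flight=K17: delay_min < 106 → 2433
flight=K20: delay_min < 106 → 1066
flight=K38: delay_min < 106 → 5180
flight=K43: delay_min < 106 → 5716
flight=K44: delay_min < 106 → 3895
flight=K68: ELSE → -4250
flight=K72: ELSE → -1482
flight=K75: delay_min < 106 → 2567
flight=K87: delay_min < 171 → 3841
flight=K97: delay_min < 106 → 1670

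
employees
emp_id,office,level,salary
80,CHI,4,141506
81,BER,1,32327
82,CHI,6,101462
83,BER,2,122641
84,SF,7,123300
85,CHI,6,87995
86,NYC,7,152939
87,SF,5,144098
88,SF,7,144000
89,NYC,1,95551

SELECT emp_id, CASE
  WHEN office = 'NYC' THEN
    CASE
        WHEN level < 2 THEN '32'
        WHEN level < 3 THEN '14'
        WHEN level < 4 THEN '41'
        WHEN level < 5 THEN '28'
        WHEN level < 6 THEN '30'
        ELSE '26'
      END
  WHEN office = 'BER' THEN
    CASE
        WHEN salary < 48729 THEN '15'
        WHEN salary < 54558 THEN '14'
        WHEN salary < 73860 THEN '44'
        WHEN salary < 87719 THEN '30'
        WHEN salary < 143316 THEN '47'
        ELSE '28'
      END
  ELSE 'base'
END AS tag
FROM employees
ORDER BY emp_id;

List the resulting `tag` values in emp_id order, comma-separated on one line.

base, 15, base, 47, base, base, 26, base, base, 32

emp_id=80: office='CHI' → outer ELSE → base
emp_id=81: office='BER' → inner[salary < 48729] → 15
emp_id=82: office='CHI' → outer ELSE → base
emp_id=83: office='BER' → inner[salary < 143316] → 47
emp_id=84: office='SF' → outer ELSE → base
emp_id=85: office='CHI' → outer ELSE → base
emp_id=86: office='NYC' → inner[ELSE] → 26
emp_id=87: office='SF' → outer ELSE → base
emp_id=88: office='SF' → outer ELSE → base
emp_id=89: office='NYC' → inner[level < 2] → 32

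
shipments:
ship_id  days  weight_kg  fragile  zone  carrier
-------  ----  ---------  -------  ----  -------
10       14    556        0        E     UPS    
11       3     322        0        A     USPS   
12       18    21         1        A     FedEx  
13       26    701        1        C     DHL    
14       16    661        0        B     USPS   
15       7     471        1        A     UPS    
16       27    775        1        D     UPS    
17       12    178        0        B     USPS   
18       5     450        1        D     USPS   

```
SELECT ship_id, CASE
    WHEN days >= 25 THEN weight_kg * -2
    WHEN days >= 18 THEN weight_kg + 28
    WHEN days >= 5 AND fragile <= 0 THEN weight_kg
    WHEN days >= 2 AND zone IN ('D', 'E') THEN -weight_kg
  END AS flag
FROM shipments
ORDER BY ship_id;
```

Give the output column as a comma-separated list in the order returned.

ship_id=10: days >= 5 AND fragile <= 0 → 556
ship_id=11: (no match → NULL) → NULL
ship_id=12: days >= 18 → 49
ship_id=13: days >= 25 → -1402
ship_id=14: days >= 5 AND fragile <= 0 → 661
ship_id=15: (no match → NULL) → NULL
ship_id=16: days >= 25 → -1550
ship_id=17: days >= 5 AND fragile <= 0 → 178
ship_id=18: days >= 2 AND zone IN ('D', 'E') → -450

556, NULL, 49, -1402, 661, NULL, -1550, 178, -450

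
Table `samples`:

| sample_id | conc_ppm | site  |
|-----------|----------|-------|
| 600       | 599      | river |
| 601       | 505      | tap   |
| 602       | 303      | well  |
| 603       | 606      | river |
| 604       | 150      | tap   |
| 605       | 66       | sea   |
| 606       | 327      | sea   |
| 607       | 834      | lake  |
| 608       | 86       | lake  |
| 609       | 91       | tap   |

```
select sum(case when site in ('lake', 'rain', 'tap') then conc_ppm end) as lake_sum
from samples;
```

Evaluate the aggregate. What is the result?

1666

sample_id=600: ✗
sample_id=601: ✓ → 505
sample_id=602: ✗
sample_id=603: ✗
sample_id=604: ✓ → 150
sample_id=605: ✗
sample_id=606: ✗
sample_id=607: ✓ → 834
sample_id=608: ✓ → 86
sample_id=609: ✓ → 91
lake_sum = 505 + 150 + 834 + 86 + 91 = 1666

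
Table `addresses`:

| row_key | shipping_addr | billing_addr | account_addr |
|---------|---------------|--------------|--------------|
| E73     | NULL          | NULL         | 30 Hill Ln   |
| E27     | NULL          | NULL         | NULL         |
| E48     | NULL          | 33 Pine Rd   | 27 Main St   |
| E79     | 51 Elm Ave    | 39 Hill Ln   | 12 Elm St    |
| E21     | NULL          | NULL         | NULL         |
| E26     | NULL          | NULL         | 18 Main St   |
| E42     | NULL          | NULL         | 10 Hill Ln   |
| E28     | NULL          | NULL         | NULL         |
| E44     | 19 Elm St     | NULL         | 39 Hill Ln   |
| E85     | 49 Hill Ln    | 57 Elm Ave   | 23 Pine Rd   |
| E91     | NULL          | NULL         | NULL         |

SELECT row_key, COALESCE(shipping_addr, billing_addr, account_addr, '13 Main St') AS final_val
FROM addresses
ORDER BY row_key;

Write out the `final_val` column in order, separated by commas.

13 Main St, 18 Main St, 13 Main St, 13 Main St, 10 Hill Ln, 19 Elm St, 33 Pine Rd, 30 Hill Ln, 51 Elm Ave, 49 Hill Ln, 13 Main St

row_key=E21: shipping_addr=NULL, billing_addr=NULL, account_addr=NULL, → literal 13 Main St → 13 Main St
row_key=E26: shipping_addr=NULL, billing_addr=NULL, account_addr=18 Main St → 18 Main St
row_key=E27: shipping_addr=NULL, billing_addr=NULL, account_addr=NULL, → literal 13 Main St → 13 Main St
row_key=E28: shipping_addr=NULL, billing_addr=NULL, account_addr=NULL, → literal 13 Main St → 13 Main St
row_key=E42: shipping_addr=NULL, billing_addr=NULL, account_addr=10 Hill Ln → 10 Hill Ln
row_key=E44: shipping_addr=19 Elm St → 19 Elm St
row_key=E48: shipping_addr=NULL, billing_addr=33 Pine Rd → 33 Pine Rd
row_key=E73: shipping_addr=NULL, billing_addr=NULL, account_addr=30 Hill Ln → 30 Hill Ln
row_key=E79: shipping_addr=51 Elm Ave → 51 Elm Ave
row_key=E85: shipping_addr=49 Hill Ln → 49 Hill Ln
row_key=E91: shipping_addr=NULL, billing_addr=NULL, account_addr=NULL, → literal 13 Main St → 13 Main St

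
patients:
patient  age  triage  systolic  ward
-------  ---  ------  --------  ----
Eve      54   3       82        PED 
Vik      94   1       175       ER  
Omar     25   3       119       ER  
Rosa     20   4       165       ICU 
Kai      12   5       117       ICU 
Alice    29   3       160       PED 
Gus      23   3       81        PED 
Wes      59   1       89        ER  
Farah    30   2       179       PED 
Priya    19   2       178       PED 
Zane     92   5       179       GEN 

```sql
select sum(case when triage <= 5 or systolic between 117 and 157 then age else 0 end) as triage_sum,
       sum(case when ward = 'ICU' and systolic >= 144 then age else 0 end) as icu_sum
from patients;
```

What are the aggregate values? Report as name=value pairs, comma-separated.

[triage_sum: triage <= 5 or systolic between 117 and 157]
patient=Eve: ✓ → 54
patient=Vik: ✓ → 94
patient=Omar: ✓ → 25
patient=Rosa: ✓ → 20
patient=Kai: ✓ → 12
patient=Alice: ✓ → 29
patient=Gus: ✓ → 23
patient=Wes: ✓ → 59
patient=Farah: ✓ → 30
patient=Priya: ✓ → 19
patient=Zane: ✓ → 92
triage_sum = 54 + 94 + 25 + 20 + 12 + 29 + 23 + 59 + 30 + 19 + 92 = 457
—
[icu_sum: ward = 'ICU' and systolic >= 144]
patient=Eve: ✗
patient=Vik: ✗
patient=Omar: ✗
patient=Rosa: ✓ → 20
patient=Kai: ✗
patient=Alice: ✗
patient=Gus: ✗
patient=Wes: ✗
patient=Farah: ✗
patient=Priya: ✗
patient=Zane: ✗
icu_sum = 20

triage_sum=457, icu_sum=20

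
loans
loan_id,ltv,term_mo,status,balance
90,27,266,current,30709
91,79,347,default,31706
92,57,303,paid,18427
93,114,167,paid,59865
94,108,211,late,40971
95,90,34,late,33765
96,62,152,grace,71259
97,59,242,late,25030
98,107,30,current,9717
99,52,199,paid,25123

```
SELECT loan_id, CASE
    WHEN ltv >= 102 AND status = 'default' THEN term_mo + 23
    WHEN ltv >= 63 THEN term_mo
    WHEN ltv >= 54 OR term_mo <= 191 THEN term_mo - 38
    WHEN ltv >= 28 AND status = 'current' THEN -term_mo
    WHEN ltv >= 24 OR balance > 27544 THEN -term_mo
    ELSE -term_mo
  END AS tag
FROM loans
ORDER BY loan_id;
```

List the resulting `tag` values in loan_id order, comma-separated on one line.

-266, 347, 265, 167, 211, 34, 114, 204, 30, -199

loan_id=90: ltv >= 24 OR balance > 27544 → -266
loan_id=91: ltv >= 63 → 347
loan_id=92: ltv >= 54 OR term_mo <= 191 → 265
loan_id=93: ltv >= 63 → 167
loan_id=94: ltv >= 63 → 211
loan_id=95: ltv >= 63 → 34
loan_id=96: ltv >= 54 OR term_mo <= 191 → 114
loan_id=97: ltv >= 54 OR term_mo <= 191 → 204
loan_id=98: ltv >= 63 → 30
loan_id=99: ltv >= 24 OR balance > 27544 → -199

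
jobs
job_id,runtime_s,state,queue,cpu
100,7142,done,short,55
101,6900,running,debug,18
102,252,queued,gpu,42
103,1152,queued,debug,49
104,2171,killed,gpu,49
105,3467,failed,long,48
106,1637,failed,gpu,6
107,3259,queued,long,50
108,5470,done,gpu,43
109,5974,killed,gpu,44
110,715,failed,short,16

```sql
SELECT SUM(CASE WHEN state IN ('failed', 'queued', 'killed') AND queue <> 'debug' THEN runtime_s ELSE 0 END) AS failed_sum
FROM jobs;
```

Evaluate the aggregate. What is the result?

job_id=100: ✗
job_id=101: ✗
job_id=102: ✓ → 252
job_id=103: ✗
job_id=104: ✓ → 2171
job_id=105: ✓ → 3467
job_id=106: ✓ → 1637
job_id=107: ✓ → 3259
job_id=108: ✗
job_id=109: ✓ → 5974
job_id=110: ✓ → 715
failed_sum = 252 + 2171 + 3467 + 1637 + 3259 + 5974 + 715 = 17475

17475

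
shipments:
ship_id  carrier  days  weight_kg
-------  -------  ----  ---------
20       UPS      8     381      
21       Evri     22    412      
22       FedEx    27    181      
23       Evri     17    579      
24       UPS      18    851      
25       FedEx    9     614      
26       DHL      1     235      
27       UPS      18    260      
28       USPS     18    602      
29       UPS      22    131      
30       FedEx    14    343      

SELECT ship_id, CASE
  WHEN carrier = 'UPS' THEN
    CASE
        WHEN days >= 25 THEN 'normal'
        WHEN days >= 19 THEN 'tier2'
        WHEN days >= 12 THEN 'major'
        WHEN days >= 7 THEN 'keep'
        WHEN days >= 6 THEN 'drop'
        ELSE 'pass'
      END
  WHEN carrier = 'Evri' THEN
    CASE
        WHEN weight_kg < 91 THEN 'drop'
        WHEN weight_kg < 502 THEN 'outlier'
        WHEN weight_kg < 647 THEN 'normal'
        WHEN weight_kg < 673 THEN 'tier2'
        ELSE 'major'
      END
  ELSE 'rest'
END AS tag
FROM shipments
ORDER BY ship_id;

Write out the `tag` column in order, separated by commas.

ship_id=20: carrier='UPS' → inner[days >= 7] → keep
ship_id=21: carrier='Evri' → inner[weight_kg < 502] → outlier
ship_id=22: carrier='FedEx' → outer ELSE → rest
ship_id=23: carrier='Evri' → inner[weight_kg < 647] → normal
ship_id=24: carrier='UPS' → inner[days >= 12] → major
ship_id=25: carrier='FedEx' → outer ELSE → rest
ship_id=26: carrier='DHL' → outer ELSE → rest
ship_id=27: carrier='UPS' → inner[days >= 12] → major
ship_id=28: carrier='USPS' → outer ELSE → rest
ship_id=29: carrier='UPS' → inner[days >= 19] → tier2
ship_id=30: carrier='FedEx' → outer ELSE → rest

keep, outlier, rest, normal, major, rest, rest, major, rest, tier2, rest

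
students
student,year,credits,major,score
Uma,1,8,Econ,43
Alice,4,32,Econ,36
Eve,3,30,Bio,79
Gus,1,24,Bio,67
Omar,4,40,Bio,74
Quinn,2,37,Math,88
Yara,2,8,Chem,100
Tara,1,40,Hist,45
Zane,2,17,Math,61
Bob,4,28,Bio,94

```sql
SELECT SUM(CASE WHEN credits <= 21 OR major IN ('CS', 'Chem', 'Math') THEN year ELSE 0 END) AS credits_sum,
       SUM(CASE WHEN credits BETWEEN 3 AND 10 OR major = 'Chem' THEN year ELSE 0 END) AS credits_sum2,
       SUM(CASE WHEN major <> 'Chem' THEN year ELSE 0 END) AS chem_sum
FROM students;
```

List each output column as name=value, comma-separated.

[credits_sum: credits <= 21 OR major IN ('CS', 'Chem', 'Math')]
student=Uma: ✓ → 1
student=Alice: ✗
student=Eve: ✗
student=Gus: ✗
student=Omar: ✗
student=Quinn: ✓ → 2
student=Yara: ✓ → 2
student=Tara: ✗
student=Zane: ✓ → 2
student=Bob: ✗
credits_sum = 1 + 2 + 2 + 2 = 7
—
[credits_sum2: credits BETWEEN 3 AND 10 OR major = 'Chem']
student=Uma: ✓ → 1
student=Alice: ✗
student=Eve: ✗
student=Gus: ✗
student=Omar: ✗
student=Quinn: ✗
student=Yara: ✓ → 2
student=Tara: ✗
student=Zane: ✗
student=Bob: ✗
credits_sum2 = 1 + 2 = 3
—
[chem_sum: major <> 'Chem']
student=Uma: ✓ → 1
student=Alice: ✓ → 4
student=Eve: ✓ → 3
student=Gus: ✓ → 1
student=Omar: ✓ → 4
student=Quinn: ✓ → 2
student=Yara: ✗
student=Tara: ✓ → 1
student=Zane: ✓ → 2
student=Bob: ✓ → 4
chem_sum = 1 + 4 + 3 + 1 + 4 + 2 + 1 + 2 + 4 = 22

credits_sum=7, credits_sum2=3, chem_sum=22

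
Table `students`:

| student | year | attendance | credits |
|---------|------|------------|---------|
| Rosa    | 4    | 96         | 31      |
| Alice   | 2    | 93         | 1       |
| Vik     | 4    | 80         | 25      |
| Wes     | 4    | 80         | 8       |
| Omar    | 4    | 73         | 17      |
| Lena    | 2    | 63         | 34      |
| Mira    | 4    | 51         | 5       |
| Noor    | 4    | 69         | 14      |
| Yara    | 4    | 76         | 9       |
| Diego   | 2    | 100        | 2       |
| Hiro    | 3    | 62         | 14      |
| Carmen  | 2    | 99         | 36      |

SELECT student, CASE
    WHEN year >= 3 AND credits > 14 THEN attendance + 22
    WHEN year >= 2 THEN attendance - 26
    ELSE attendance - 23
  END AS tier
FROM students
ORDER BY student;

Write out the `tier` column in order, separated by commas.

student=Alice: year >= 2 → 67
student=Carmen: year >= 2 → 73
student=Diego: year >= 2 → 74
student=Hiro: year >= 2 → 36
student=Lena: year >= 2 → 37
student=Mira: year >= 2 → 25
student=Noor: year >= 2 → 43
student=Omar: year >= 3 AND credits > 14 → 95
student=Rosa: year >= 3 AND credits > 14 → 118
student=Vik: year >= 3 AND credits > 14 → 102
student=Wes: year >= 2 → 54
student=Yara: year >= 2 → 50

67, 73, 74, 36, 37, 25, 43, 95, 118, 102, 54, 50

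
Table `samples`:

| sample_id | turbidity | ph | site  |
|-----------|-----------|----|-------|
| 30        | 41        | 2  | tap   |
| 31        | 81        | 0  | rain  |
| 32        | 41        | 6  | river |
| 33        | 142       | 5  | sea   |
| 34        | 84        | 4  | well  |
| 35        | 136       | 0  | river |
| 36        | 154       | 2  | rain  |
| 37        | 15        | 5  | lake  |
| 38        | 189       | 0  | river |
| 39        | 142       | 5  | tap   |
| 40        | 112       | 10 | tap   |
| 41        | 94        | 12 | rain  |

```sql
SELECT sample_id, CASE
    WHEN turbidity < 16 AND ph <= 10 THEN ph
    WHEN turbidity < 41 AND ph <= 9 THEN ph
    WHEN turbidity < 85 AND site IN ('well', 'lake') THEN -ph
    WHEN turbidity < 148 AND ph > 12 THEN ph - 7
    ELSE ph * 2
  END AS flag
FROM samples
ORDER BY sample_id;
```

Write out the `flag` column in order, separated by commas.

4, 0, 12, 10, -4, 0, 4, 5, 0, 10, 20, 24

sample_id=30: ELSE → 4
sample_id=31: ELSE → 0
sample_id=32: ELSE → 12
sample_id=33: ELSE → 10
sample_id=34: turbidity < 85 AND site IN ('well', 'lake') → -4
sample_id=35: ELSE → 0
sample_id=36: ELSE → 4
sample_id=37: turbidity < 16 AND ph <= 10 → 5
sample_id=38: ELSE → 0
sample_id=39: ELSE → 10
sample_id=40: ELSE → 20
sample_id=41: ELSE → 24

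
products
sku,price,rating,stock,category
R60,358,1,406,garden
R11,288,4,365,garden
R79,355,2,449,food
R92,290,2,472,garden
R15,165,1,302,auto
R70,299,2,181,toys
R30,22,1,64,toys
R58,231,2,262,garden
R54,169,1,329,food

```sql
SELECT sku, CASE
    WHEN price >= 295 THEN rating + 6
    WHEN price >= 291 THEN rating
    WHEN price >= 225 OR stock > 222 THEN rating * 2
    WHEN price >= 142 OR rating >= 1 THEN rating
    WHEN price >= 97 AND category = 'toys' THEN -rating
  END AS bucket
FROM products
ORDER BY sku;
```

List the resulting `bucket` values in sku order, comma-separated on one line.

sku=R11: price >= 225 OR stock > 222 → 8
sku=R15: price >= 225 OR stock > 222 → 2
sku=R30: price >= 142 OR rating >= 1 → 1
sku=R54: price >= 225 OR stock > 222 → 2
sku=R58: price >= 225 OR stock > 222 → 4
sku=R60: price >= 295 → 7
sku=R70: price >= 295 → 8
sku=R79: price >= 295 → 8
sku=R92: price >= 225 OR stock > 222 → 4

8, 2, 1, 2, 4, 7, 8, 8, 4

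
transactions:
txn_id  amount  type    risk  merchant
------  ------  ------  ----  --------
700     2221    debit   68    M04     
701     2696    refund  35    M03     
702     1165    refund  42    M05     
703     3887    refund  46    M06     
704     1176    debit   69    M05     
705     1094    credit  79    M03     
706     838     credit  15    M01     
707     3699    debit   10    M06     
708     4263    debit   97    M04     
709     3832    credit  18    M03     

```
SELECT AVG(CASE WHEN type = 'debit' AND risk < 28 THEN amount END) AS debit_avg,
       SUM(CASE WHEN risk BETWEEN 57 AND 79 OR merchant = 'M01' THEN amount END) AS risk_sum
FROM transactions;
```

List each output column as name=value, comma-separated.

debit_avg=3699, risk_sum=5329

[debit_avg: type = 'debit' AND risk < 28]
txn_id=700: ✗
txn_id=701: ✗
txn_id=702: ✗
txn_id=703: ✗
txn_id=704: ✗
txn_id=705: ✗
txn_id=706: ✗
txn_id=707: ✓ → 3699
txn_id=708: ✗
txn_id=709: ✗
debit_avg = 3699
—
[risk_sum: risk BETWEEN 57 AND 79 OR merchant = 'M01']
txn_id=700: ✓ → 2221
txn_id=701: ✗
txn_id=702: ✗
txn_id=703: ✗
txn_id=704: ✓ → 1176
txn_id=705: ✓ → 1094
txn_id=706: ✓ → 838
txn_id=707: ✗
txn_id=708: ✗
txn_id=709: ✗
risk_sum = 2221 + 1176 + 1094 + 838 = 5329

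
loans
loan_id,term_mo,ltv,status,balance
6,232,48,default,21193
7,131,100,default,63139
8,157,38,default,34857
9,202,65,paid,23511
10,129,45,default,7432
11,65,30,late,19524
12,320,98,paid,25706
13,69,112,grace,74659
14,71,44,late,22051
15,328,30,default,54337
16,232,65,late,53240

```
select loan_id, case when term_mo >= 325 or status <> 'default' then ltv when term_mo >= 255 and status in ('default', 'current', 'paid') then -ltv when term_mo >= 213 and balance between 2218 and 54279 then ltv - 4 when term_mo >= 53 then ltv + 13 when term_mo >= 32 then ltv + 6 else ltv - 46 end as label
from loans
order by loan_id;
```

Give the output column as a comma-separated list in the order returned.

44, 113, 51, 65, 58, 30, 98, 112, 44, 30, 65

loan_id=6: term_mo >= 213 and balance between 2218 and 54279 → 44
loan_id=7: term_mo >= 53 → 113
loan_id=8: term_mo >= 53 → 51
loan_id=9: term_mo >= 325 or status <> 'default' → 65
loan_id=10: term_mo >= 53 → 58
loan_id=11: term_mo >= 325 or status <> 'default' → 30
loan_id=12: term_mo >= 325 or status <> 'default' → 98
loan_id=13: term_mo >= 325 or status <> 'default' → 112
loan_id=14: term_mo >= 325 or status <> 'default' → 44
loan_id=15: term_mo >= 325 or status <> 'default' → 30
loan_id=16: term_mo >= 325 or status <> 'default' → 65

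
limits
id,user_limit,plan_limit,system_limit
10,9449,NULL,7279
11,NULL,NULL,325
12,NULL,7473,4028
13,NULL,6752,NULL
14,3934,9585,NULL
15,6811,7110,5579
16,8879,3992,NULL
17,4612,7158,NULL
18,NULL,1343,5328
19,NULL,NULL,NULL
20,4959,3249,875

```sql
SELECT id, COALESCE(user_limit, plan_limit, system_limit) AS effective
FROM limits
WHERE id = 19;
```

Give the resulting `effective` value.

id = 19: user_limit=NULL, plan_limit=NULL, system_limit=NULL.
user_limit=NULL, plan_limit=NULL, system_limit=NULL (all NULL) → NULL

NULL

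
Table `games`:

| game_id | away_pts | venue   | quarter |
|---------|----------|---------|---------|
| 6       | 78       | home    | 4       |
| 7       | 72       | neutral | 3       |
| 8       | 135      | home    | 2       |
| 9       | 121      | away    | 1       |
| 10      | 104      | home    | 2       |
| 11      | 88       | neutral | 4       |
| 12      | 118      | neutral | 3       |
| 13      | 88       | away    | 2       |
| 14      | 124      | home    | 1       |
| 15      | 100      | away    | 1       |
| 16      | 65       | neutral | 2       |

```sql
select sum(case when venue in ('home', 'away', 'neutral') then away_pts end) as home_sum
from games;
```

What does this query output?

1093

game_id=6: ✓ → 78
game_id=7: ✓ → 72
game_id=8: ✓ → 135
game_id=9: ✓ → 121
game_id=10: ✓ → 104
game_id=11: ✓ → 88
game_id=12: ✓ → 118
game_id=13: ✓ → 88
game_id=14: ✓ → 124
game_id=15: ✓ → 100
game_id=16: ✓ → 65
home_sum = 78 + 72 + 135 + 121 + 104 + 88 + 118 + 88 + 124 + 100 + 65 = 1093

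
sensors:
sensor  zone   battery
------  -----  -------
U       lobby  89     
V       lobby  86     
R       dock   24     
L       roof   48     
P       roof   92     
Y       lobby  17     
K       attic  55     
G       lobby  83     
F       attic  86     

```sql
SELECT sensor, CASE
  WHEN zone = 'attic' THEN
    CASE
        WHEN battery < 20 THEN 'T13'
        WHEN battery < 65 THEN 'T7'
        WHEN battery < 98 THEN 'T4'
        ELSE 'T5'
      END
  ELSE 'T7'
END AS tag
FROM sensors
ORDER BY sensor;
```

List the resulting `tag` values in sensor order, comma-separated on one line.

sensor=F: zone='attic' → inner[battery < 98] → T4
sensor=G: zone='lobby' → outer ELSE → T7
sensor=K: zone='attic' → inner[battery < 65] → T7
sensor=L: zone='roof' → outer ELSE → T7
sensor=P: zone='roof' → outer ELSE → T7
sensor=R: zone='dock' → outer ELSE → T7
sensor=U: zone='lobby' → outer ELSE → T7
sensor=V: zone='lobby' → outer ELSE → T7
sensor=Y: zone='lobby' → outer ELSE → T7

T4, T7, T7, T7, T7, T7, T7, T7, T7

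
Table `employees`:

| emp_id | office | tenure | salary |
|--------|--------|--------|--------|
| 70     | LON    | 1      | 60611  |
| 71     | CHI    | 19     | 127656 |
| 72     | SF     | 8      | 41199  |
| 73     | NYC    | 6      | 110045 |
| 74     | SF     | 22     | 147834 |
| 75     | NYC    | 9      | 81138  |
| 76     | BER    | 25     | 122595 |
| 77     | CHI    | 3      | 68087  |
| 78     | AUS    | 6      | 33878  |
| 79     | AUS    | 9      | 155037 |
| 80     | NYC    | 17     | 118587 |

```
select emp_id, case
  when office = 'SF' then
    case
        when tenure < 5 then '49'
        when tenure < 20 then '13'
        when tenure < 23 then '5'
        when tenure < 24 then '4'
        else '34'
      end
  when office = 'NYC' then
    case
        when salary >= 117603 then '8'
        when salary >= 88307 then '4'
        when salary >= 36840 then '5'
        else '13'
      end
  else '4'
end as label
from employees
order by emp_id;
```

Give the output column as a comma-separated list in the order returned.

emp_id=70: office='LON' → outer ELSE → 4
emp_id=71: office='CHI' → outer ELSE → 4
emp_id=72: office='SF' → inner[tenure < 20] → 13
emp_id=73: office='NYC' → inner[salary >= 88307] → 4
emp_id=74: office='SF' → inner[tenure < 23] → 5
emp_id=75: office='NYC' → inner[salary >= 36840] → 5
emp_id=76: office='BER' → outer ELSE → 4
emp_id=77: office='CHI' → outer ELSE → 4
emp_id=78: office='AUS' → outer ELSE → 4
emp_id=79: office='AUS' → outer ELSE → 4
emp_id=80: office='NYC' → inner[salary >= 117603] → 8

4, 4, 13, 4, 5, 5, 4, 4, 4, 4, 8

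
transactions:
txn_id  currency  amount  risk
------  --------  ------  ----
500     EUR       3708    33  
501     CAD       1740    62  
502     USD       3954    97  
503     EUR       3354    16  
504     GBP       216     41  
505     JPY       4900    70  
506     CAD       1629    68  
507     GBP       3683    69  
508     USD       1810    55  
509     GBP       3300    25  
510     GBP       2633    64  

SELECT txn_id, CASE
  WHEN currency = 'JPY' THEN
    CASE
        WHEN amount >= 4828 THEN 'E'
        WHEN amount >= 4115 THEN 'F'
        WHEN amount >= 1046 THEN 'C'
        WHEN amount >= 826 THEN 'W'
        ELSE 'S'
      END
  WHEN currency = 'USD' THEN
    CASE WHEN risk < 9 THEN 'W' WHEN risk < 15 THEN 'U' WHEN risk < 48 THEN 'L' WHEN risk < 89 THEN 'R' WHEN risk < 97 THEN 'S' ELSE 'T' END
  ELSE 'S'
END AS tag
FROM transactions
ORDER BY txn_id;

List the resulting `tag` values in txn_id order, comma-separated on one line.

txn_id=500: currency='EUR' → outer ELSE → S
txn_id=501: currency='CAD' → outer ELSE → S
txn_id=502: currency='USD' → inner[ELSE] → T
txn_id=503: currency='EUR' → outer ELSE → S
txn_id=504: currency='GBP' → outer ELSE → S
txn_id=505: currency='JPY' → inner[amount >= 4828] → E
txn_id=506: currency='CAD' → outer ELSE → S
txn_id=507: currency='GBP' → outer ELSE → S
txn_id=508: currency='USD' → inner[risk < 89] → R
txn_id=509: currency='GBP' → outer ELSE → S
txn_id=510: currency='GBP' → outer ELSE → S

S, S, T, S, S, E, S, S, R, S, S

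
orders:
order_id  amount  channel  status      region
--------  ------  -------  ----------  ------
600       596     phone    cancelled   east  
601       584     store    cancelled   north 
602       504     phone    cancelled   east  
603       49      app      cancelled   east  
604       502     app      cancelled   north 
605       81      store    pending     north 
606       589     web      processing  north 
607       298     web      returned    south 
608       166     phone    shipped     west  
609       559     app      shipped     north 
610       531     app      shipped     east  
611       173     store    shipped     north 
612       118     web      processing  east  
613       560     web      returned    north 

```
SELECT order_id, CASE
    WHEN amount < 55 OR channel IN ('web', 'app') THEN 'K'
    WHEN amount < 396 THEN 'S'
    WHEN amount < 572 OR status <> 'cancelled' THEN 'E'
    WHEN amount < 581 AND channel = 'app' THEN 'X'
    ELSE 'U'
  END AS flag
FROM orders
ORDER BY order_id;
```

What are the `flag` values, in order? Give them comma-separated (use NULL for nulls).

U, U, E, K, K, S, K, K, S, K, K, S, K, K

order_id=600: ELSE → U
order_id=601: ELSE → U
order_id=602: amount < 572 OR status <> 'cancelled' → E
order_id=603: amount < 55 OR channel IN ('web', 'app') → K
order_id=604: amount < 55 OR channel IN ('web', 'app') → K
order_id=605: amount < 396 → S
order_id=606: amount < 55 OR channel IN ('web', 'app') → K
order_id=607: amount < 55 OR channel IN ('web', 'app') → K
order_id=608: amount < 396 → S
order_id=609: amount < 55 OR channel IN ('web', 'app') → K
order_id=610: amount < 55 OR channel IN ('web', 'app') → K
order_id=611: amount < 396 → S
order_id=612: amount < 55 OR channel IN ('web', 'app') → K
order_id=613: amount < 55 OR channel IN ('web', 'app') → K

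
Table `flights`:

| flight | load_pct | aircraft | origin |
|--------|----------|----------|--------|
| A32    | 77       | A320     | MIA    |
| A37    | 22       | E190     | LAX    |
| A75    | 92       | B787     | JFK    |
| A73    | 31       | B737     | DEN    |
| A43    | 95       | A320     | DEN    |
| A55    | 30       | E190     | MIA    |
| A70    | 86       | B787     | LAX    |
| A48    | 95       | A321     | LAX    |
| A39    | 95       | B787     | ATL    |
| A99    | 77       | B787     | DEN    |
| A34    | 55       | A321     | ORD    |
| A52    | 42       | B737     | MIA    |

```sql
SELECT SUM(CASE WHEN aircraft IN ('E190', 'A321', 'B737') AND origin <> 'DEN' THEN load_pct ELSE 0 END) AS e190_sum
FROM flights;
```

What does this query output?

flight=A32: ✗
flight=A37: ✓ → 22
flight=A75: ✗
flight=A73: ✗
flight=A43: ✗
flight=A55: ✓ → 30
flight=A70: ✗
flight=A48: ✓ → 95
flight=A39: ✗
flight=A99: ✗
flight=A34: ✓ → 55
flight=A52: ✓ → 42
e190_sum = 22 + 30 + 95 + 55 + 42 = 244

244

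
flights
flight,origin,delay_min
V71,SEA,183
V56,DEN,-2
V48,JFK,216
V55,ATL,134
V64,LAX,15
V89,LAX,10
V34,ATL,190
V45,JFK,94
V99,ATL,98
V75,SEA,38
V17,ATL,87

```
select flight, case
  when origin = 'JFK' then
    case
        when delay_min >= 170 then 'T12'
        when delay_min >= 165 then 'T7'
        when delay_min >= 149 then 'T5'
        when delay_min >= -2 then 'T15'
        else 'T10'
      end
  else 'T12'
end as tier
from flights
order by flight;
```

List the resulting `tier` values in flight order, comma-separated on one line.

T12, T12, T15, T12, T12, T12, T12, T12, T12, T12, T12

flight=V17: origin='ATL' → outer ELSE → T12
flight=V34: origin='ATL' → outer ELSE → T12
flight=V45: origin='JFK' → inner[delay_min >= -2] → T15
flight=V48: origin='JFK' → inner[delay_min >= 170] → T12
flight=V55: origin='ATL' → outer ELSE → T12
flight=V56: origin='DEN' → outer ELSE → T12
flight=V64: origin='LAX' → outer ELSE → T12
flight=V71: origin='SEA' → outer ELSE → T12
flight=V75: origin='SEA' → outer ELSE → T12
flight=V89: origin='LAX' → outer ELSE → T12
flight=V99: origin='ATL' → outer ELSE → T12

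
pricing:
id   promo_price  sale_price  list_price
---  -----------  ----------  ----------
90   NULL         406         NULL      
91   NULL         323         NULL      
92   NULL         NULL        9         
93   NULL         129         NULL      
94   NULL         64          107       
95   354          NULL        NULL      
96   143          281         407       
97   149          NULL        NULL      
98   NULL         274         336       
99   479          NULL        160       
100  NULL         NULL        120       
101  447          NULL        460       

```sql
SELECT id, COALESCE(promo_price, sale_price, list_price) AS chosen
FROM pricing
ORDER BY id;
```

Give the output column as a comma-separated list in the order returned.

id=90: promo_price=NULL, sale_price=406 → 406
id=91: promo_price=NULL, sale_price=323 → 323
id=92: promo_price=NULL, sale_price=NULL, list_price=9 → 9
id=93: promo_price=NULL, sale_price=129 → 129
id=94: promo_price=NULL, sale_price=64 → 64
id=95: promo_price=354 → 354
id=96: promo_price=143 → 143
id=97: promo_price=149 → 149
id=98: promo_price=NULL, sale_price=274 → 274
id=99: promo_price=479 → 479
id=100: promo_price=NULL, sale_price=NULL, list_price=120 → 120
id=101: promo_price=447 → 447

406, 323, 9, 129, 64, 354, 143, 149, 274, 479, 120, 447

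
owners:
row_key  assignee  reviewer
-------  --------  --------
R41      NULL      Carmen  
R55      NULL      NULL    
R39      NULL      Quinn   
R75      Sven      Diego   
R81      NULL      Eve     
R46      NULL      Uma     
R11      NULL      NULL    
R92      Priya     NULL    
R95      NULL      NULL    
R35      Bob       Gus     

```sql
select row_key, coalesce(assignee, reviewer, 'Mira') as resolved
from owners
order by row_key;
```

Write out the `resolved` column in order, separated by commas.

Mira, Bob, Quinn, Carmen, Uma, Mira, Sven, Eve, Priya, Mira

row_key=R11: assignee=NULL, reviewer=NULL, → literal Mira → Mira
row_key=R35: assignee=Bob → Bob
row_key=R39: assignee=NULL, reviewer=Quinn → Quinn
row_key=R41: assignee=NULL, reviewer=Carmen → Carmen
row_key=R46: assignee=NULL, reviewer=Uma → Uma
row_key=R55: assignee=NULL, reviewer=NULL, → literal Mira → Mira
row_key=R75: assignee=Sven → Sven
row_key=R81: assignee=NULL, reviewer=Eve → Eve
row_key=R92: assignee=Priya → Priya
row_key=R95: assignee=NULL, reviewer=NULL, → literal Mira → Mira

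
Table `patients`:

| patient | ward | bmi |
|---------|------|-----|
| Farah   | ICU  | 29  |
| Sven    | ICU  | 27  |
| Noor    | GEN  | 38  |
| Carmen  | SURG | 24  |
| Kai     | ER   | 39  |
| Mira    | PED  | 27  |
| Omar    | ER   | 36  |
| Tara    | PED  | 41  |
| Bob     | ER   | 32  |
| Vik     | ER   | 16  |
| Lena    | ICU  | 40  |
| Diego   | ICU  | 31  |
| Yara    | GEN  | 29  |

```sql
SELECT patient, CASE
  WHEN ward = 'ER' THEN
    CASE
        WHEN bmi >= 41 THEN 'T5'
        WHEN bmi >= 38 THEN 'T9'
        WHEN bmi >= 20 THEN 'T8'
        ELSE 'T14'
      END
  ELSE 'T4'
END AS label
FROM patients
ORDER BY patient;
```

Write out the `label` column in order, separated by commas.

T8, T4, T4, T4, T9, T4, T4, T4, T8, T4, T4, T14, T4

patient=Bob: ward='ER' → inner[bmi >= 20] → T8
patient=Carmen: ward='SURG' → outer ELSE → T4
patient=Diego: ward='ICU' → outer ELSE → T4
patient=Farah: ward='ICU' → outer ELSE → T4
patient=Kai: ward='ER' → inner[bmi >= 38] → T9
patient=Lena: ward='ICU' → outer ELSE → T4
patient=Mira: ward='PED' → outer ELSE → T4
patient=Noor: ward='GEN' → outer ELSE → T4
patient=Omar: ward='ER' → inner[bmi >= 20] → T8
patient=Sven: ward='ICU' → outer ELSE → T4
patient=Tara: ward='PED' → outer ELSE → T4
patient=Vik: ward='ER' → inner[ELSE] → T14
patient=Yara: ward='GEN' → outer ELSE → T4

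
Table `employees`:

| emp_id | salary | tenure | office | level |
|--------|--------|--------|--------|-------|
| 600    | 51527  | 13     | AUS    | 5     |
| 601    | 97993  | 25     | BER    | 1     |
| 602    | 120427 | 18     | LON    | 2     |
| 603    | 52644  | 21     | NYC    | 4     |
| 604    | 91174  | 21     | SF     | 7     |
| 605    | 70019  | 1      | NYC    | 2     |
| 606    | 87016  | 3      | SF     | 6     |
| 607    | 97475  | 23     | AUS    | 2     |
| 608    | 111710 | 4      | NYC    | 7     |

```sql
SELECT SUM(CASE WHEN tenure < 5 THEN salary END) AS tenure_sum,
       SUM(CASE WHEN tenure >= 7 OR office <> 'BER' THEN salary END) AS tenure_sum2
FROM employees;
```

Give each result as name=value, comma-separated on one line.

tenure_sum=268745, tenure_sum2=779985

[tenure_sum: tenure < 5]
emp_id=600: ✗
emp_id=601: ✗
emp_id=602: ✗
emp_id=603: ✗
emp_id=604: ✗
emp_id=605: ✓ → 70019
emp_id=606: ✓ → 87016
emp_id=607: ✗
emp_id=608: ✓ → 111710
tenure_sum = 70019 + 87016 + 111710 = 268745
—
[tenure_sum2: tenure >= 7 OR office <> 'BER']
emp_id=600: ✓ → 51527
emp_id=601: ✓ → 97993
emp_id=602: ✓ → 120427
emp_id=603: ✓ → 52644
emp_id=604: ✓ → 91174
emp_id=605: ✓ → 70019
emp_id=606: ✓ → 87016
emp_id=607: ✓ → 97475
emp_id=608: ✓ → 111710
tenure_sum2 = 51527 + 97993 + 120427 + 52644 + 91174 + 70019 + 87016 + 97475 + 111710 = 779985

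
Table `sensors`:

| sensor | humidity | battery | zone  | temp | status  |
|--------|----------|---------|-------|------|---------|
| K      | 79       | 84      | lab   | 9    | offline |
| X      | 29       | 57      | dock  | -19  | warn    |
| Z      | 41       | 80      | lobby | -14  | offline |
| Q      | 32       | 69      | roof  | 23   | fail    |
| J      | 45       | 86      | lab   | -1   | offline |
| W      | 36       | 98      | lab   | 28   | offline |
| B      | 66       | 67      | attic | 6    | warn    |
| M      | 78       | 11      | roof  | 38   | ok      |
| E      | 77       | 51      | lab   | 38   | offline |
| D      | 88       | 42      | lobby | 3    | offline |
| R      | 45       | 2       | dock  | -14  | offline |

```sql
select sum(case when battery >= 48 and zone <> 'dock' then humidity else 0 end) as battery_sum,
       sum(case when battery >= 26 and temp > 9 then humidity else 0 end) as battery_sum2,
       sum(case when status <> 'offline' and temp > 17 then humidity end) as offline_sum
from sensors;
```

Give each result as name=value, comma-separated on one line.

battery_sum=376, battery_sum2=145, offline_sum=110

[battery_sum: battery >= 48 and zone <> 'dock']
sensor=K: ✓ → 79
sensor=X: ✗
sensor=Z: ✓ → 41
sensor=Q: ✓ → 32
sensor=J: ✓ → 45
sensor=W: ✓ → 36
sensor=B: ✓ → 66
sensor=M: ✗
sensor=E: ✓ → 77
sensor=D: ✗
sensor=R: ✗
battery_sum = 79 + 41 + 32 + 45 + 36 + 66 + 77 = 376
—
[battery_sum2: battery >= 26 and temp > 9]
sensor=K: ✗
sensor=X: ✗
sensor=Z: ✗
sensor=Q: ✓ → 32
sensor=J: ✗
sensor=W: ✓ → 36
sensor=B: ✗
sensor=M: ✗
sensor=E: ✓ → 77
sensor=D: ✗
sensor=R: ✗
battery_sum2 = 32 + 36 + 77 = 145
—
[offline_sum: status <> 'offline' and temp > 17]
sensor=K: ✗
sensor=X: ✗
sensor=Z: ✗
sensor=Q: ✓ → 32
sensor=J: ✗
sensor=W: ✗
sensor=B: ✗
sensor=M: ✓ → 78
sensor=E: ✗
sensor=D: ✗
sensor=R: ✗
offline_sum = 32 + 78 = 110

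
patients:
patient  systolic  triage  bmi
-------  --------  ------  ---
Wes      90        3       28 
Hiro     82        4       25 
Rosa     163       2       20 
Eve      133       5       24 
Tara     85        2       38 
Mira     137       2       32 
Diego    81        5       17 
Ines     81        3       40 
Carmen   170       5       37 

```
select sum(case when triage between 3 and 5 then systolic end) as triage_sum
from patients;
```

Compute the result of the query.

637

patient=Wes: ✓ → 90
patient=Hiro: ✓ → 82
patient=Rosa: ✗
patient=Eve: ✓ → 133
patient=Tara: ✗
patient=Mira: ✗
patient=Diego: ✓ → 81
patient=Ines: ✓ → 81
patient=Carmen: ✓ → 170
triage_sum = 90 + 82 + 133 + 81 + 81 + 170 = 637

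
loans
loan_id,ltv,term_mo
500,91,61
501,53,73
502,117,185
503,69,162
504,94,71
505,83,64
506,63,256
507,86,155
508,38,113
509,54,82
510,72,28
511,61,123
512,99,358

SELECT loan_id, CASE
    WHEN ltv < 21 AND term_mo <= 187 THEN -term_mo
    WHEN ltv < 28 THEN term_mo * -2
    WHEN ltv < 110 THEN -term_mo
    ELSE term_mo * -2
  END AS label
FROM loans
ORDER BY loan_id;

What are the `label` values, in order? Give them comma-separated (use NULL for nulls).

loan_id=500: ltv < 110 → -61
loan_id=501: ltv < 110 → -73
loan_id=502: ELSE → -370
loan_id=503: ltv < 110 → -162
loan_id=504: ltv < 110 → -71
loan_id=505: ltv < 110 → -64
loan_id=506: ltv < 110 → -256
loan_id=507: ltv < 110 → -155
loan_id=508: ltv < 110 → -113
loan_id=509: ltv < 110 → -82
loan_id=510: ltv < 110 → -28
loan_id=511: ltv < 110 → -123
loan_id=512: ltv < 110 → -358

-61, -73, -370, -162, -71, -64, -256, -155, -113, -82, -28, -123, -358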